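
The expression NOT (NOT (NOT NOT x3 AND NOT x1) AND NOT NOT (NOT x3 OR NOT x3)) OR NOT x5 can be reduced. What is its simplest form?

x3 OR NOT x5

NOT (NOT (NOT NOT x3 AND NOT x1) AND NOT NOT (NOT x3 OR NOT x3)) OR NOT x5
= NOT NOT x3 AND NOT x1 OR NOT (NOT x3 OR NOT x3) OR NOT x5   (De Morgan)
= NOT NOT x3 AND NOT x1 OR NOT NOT x3 OR NOT x5   (idempotence)
= NOT NOT x3 OR NOT x5   (absorption)
= x3 OR NOT x5   (double negation)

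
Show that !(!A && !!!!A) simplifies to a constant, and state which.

!(!A && !!!!A)
= !(!A && !!A)   [double negation]
= A || !A   [De Morgan]
= true   [complement]

true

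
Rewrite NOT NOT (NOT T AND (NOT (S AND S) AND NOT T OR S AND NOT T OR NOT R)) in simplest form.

NOT NOT (NOT T AND (NOT (S AND S) AND NOT T OR S AND NOT T OR NOT R))
= NOT NOT (NOT T AND (NOT S AND NOT T OR S AND NOT T OR NOT R))   [idempotence]
= NOT NOT (NOT T AND (NOT T OR NOT R))   [distribution]
= NOT NOT NOT T   [absorption]
= NOT T   [double negation]

NOT T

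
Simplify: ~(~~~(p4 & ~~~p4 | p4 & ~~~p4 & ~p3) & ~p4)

p4

~(~~~(p4 & ~~~p4 | p4 & ~~~p4 & ~p3) & ~p4)
= ~(~~~(p4 & ~~~p4) & ~p4)   [absorption]
= ~~(p4 & ~~~p4) | p4   [De Morgan]
= ~~(p4 & ~p4) | p4   [double negation]
= p4 & ~p4 | p4   [double negation]
= p4   [complement / identity]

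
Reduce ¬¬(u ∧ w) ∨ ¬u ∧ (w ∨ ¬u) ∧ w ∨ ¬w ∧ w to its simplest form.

w

¬¬(u ∧ w) ∨ ¬u ∧ (w ∨ ¬u) ∧ w ∨ ¬w ∧ w
= ¬¬(u ∧ w) ∨ ¬u ∧ w ∨ ¬w ∧ w   (absorption)
= ¬¬(u ∧ w) ∨ ¬u ∧ w   (complement / identity)
= u ∧ w ∨ ¬u ∧ w   (double negation)
= w   (distribution)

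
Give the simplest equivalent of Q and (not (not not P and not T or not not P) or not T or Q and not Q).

Q and (not (not not P and not T or not not P) or not T or Q and not Q)
= Q and (not not not P or not T or Q and not Q)   [absorption]
= Q and (not P or not T or Q and not Q)   [double negation]
= Q and (not P or not T)   [complement / identity]

Q and (not P or not T)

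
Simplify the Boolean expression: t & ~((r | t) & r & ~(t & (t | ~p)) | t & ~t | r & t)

t & ~r

t & ~((r | t) & r & ~(t & (t | ~p)) | t & ~t | r & t)
= t & ~((r | t) & r & ~(t & (t | ~p)) | r & t)
= t & ~((r | t) & r & ~t | r & t)
= t & ~(r & ~t | r & t)
= t & ~r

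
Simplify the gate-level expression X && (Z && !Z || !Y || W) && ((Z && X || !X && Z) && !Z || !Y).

X && !Y

X && (Z && !Z || !Y || W) && ((Z && X || !X && Z) && !Z || !Y)
= X && (Z && !Z || !Y || W) && (Z && !Z || !Y)   [distribution]
= X && (Z && !Z || !Y)   [absorption]
= X && !Y   [complement / identity]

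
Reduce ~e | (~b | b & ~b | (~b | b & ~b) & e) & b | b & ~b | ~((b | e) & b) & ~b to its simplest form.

~e | (~b | b & ~b | (~b | b & ~b) & e) & b | b & ~b | ~((b | e) & b) & ~b
= ~e | (~b | b & ~b | (~b | b & ~b) & e) & b | b & ~b | ~b & ~b   — absorption
= ~e | (~b | b & ~b) & b | b & ~b | ~b & ~b   — absorption
= ~e | (~b | b & ~b) & b | ~b & ~b   — complement / identity
= ~e | ~b & b | ~b & ~b   — complement / identity
= ~e | ~b   — distribution

~e | ~b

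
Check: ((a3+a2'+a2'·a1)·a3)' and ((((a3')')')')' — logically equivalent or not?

E1: ((a3+a2'+a2'·a1)·a3)'
    = ((a3+a2')·a3)'   (absorption)
    = a3'   (absorption)
E2: ((((a3')')')')'
    = ((a3')')'   (double negation)
    = a3'   (double negation)
Both reduce to a3', so they are equivalent.

Yes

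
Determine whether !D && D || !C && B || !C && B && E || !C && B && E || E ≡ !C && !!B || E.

Yes

E1: !D && D || !C && B || !C && B && E || !C && B && E || E
    = !D && D || !C && B || !C && B && E || E
    = !C && B || !C && B && E || E
    = !C && B || E
E2: !C && !!B || E
    = !C && B || E
Both reduce to !C && B || E, so they are equivalent.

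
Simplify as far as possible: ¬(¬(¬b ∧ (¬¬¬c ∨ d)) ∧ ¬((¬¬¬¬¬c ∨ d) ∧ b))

¬c ∨ d

¬(¬(¬b ∧ (¬¬¬c ∨ d)) ∧ ¬((¬¬¬¬¬c ∨ d) ∧ b))
= ¬(¬(¬b ∧ (¬¬¬c ∨ d)) ∧ ¬((¬¬¬c ∨ d) ∧ b))   [double negation]
= ¬b ∧ (¬¬¬c ∨ d) ∨ (¬¬¬c ∨ d) ∧ b   [De Morgan]
= ¬¬¬c ∨ d   [distribution]
= ¬c ∨ d   [double negation]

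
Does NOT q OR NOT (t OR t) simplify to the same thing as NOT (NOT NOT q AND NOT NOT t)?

Yes

E1: NOT q OR NOT (t OR t)
    = NOT q OR NOT t
E2: NOT (NOT NOT q AND NOT NOT t)
    = NOT q OR NOT t
Both reduce to NOT q OR NOT t, so they are equivalent.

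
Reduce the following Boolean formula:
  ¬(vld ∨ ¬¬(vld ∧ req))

¬vld

¬(vld ∨ ¬¬(vld ∧ req))
= ¬(vld ∨ vld ∧ req)   (double negation)
= ¬vld   (absorption)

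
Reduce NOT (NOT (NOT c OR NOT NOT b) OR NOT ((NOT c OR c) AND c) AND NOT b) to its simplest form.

b

NOT (NOT (NOT c OR NOT NOT b) OR NOT ((NOT c OR c) AND c) AND NOT b)
= NOT (NOT (NOT c OR NOT NOT b) OR NOT c AND NOT b)   [complement / identity]
= NOT (c AND NOT b OR NOT c AND NOT b)   [De Morgan]
= NOT NOT b   [distribution]
= b   [double negation]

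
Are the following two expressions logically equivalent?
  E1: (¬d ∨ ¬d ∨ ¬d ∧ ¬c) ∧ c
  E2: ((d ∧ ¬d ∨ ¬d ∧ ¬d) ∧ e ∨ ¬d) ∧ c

Yes

E1: (¬d ∨ ¬d ∨ ¬d ∧ ¬c) ∧ c
    = (¬d ∨ ¬d) ∧ c
    = ¬d ∧ c
E2: ((d ∧ ¬d ∨ ¬d ∧ ¬d) ∧ e ∨ ¬d) ∧ c
    = (¬d ∧ e ∨ ¬d) ∧ c
    = ¬d ∧ c
Both reduce to ¬d ∧ c, so they are equivalent.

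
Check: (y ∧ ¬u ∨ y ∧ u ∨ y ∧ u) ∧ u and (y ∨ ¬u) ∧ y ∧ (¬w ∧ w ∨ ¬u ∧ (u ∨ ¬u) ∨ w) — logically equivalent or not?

E1: (y ∧ ¬u ∨ y ∧ u ∨ y ∧ u) ∧ u
    = (y ∧ ¬u ∨ y ∧ u) ∧ u   (idempotence)
    = y ∧ u   (distribution)
E2: (y ∨ ¬u) ∧ y ∧ (¬w ∧ w ∨ ¬u ∧ (u ∨ ¬u) ∨ w)
    = (y ∨ ¬u) ∧ y ∧ (¬w ∧ w ∨ ¬u ∨ w)   (complement / identity)
    = (y ∨ ¬u) ∧ y ∧ (¬u ∨ w)   (complement / identity)
    = y ∧ (¬u ∨ w)   (absorption)
These differ: at u=0, w=1, y=1, E1 = 0 but E2 = 1.

No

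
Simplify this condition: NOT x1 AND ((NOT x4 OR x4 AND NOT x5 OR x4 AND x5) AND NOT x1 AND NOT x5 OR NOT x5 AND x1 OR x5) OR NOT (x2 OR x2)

NOT x1 AND ((NOT x4 OR x4 AND NOT x5 OR x4 AND x5) AND NOT x1 AND NOT x5 OR NOT x5 AND x1 OR x5) OR NOT (x2 OR x2)
= NOT x1 AND ((NOT x4 OR x4) AND NOT x1 AND NOT x5 OR NOT x5 AND x1 OR x5) OR NOT (x2 OR x2)
= NOT x1 AND ((NOT x4 OR x4) AND NOT x1 AND NOT x5 OR NOT x5 AND x1 OR x5) OR NOT x2
= NOT x1 AND (NOT x1 AND NOT x5 OR NOT x5 AND x1 OR x5) OR NOT x2
= NOT x1 AND (NOT x5 OR x5) OR NOT x2
= NOT x1 OR NOT x2

NOT x1 OR NOT x2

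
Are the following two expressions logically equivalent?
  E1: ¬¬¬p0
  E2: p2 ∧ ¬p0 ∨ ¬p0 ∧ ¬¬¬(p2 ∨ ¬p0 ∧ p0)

E1: ¬¬¬p0
    = ¬p0   [double negation]
E2: p2 ∧ ¬p0 ∨ ¬p0 ∧ ¬¬¬(p2 ∨ ¬p0 ∧ p0)
    = p2 ∧ ¬p0 ∨ ¬p0 ∧ ¬¬¬p2   [complement / identity]
    = p2 ∧ ¬p0 ∨ ¬p0 ∧ ¬p2   [double negation]
    = ¬p0   [distribution]
Both reduce to ¬p0, so they are equivalent.

Yes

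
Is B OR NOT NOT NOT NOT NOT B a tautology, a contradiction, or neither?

tautology

B OR NOT NOT NOT NOT NOT B
= B OR NOT NOT NOT B
= B OR NOT B
= TRUE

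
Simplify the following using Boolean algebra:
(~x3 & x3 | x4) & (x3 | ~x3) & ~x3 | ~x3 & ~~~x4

~x3

(~x3 & x3 | x4) & (x3 | ~x3) & ~x3 | ~x3 & ~~~x4
= (~x3 & x3 | x4) & (x3 | ~x3) & ~x3 | ~x3 & ~x4   — double negation
= (~x3 & x3 | x4) & ~x3 | ~x3 & ~x4   — complement / identity
= x4 & ~x3 | ~x3 & ~x4   — complement / identity
= ~x3   — distribution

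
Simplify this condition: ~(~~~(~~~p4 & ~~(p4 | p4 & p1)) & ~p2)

p2

~(~~~(~~~p4 & ~~(p4 | p4 & p1)) & ~p2)
= ~(~~(~~p4 | ~(p4 | p4 & p1)) & ~p2)   [De Morgan]
= ~(~~p4 | ~(p4 | p4 & p1)) | p2   [De Morgan]
= ~(~~p4 | ~p4) | p2   [absorption]
= ~p4 & p4 | p2   [De Morgan]
= p2   [complement / identity]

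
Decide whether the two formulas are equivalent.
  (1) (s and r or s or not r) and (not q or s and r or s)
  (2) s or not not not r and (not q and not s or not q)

E1: (s and r or s or not r) and (not q or s and r or s)
    = s and r or s or not r and not q   (distribution)
    = s or not r and not q   (absorption)
E2: s or not not not r and (not q and not s or not q)
    = s or not r and (not q and not s or not q)   (double negation)
    = s or not r and not q   (absorption)
Both reduce to s or not r and not q, so they are equivalent.

Yes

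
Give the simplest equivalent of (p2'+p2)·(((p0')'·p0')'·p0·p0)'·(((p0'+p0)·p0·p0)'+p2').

(p2'+p2)·(((p0')'·p0')'·p0·p0)'·(((p0'+p0)·p0·p0)'+p2')
= (((p0')'·p0')'·p0·p0)'·(((p0'+p0)·p0·p0)'+p2')   [complement / identity]
= ((p0'+p0)·p0·p0)'·(((p0'+p0)·p0·p0)'+p2')   [De Morgan]
= ((p0'+p0)·p0·p0)'   [absorption]
= (p0·p0)'   [complement / identity]
= p0'   [idempotence]

p0'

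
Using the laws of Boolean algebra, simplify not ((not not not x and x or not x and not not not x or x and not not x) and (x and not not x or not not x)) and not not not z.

not x and not z

not ((not not not x and x or not x and not not not x or x and not not x) and (x and not not x or not not x)) and not not not z
= not ((not not not x or x and not not x) and (x and not not x or not not x)) and not not not z
= not (not not not x and not not x or x and not not x) and not not not z
= not (not x and not not x or x and not not x) and not not not z
= not not not x and not not not z
= not not not x and not z
= not x and not z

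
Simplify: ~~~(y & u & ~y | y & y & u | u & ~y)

~~~(y & u & ~y | y & y & u | u & ~y)
= ~~~(y & u | u & ~y)
= ~(y & u | u & ~y)
= ~u

~u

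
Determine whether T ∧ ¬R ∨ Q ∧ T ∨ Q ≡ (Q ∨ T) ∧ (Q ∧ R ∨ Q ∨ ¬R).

E1: T ∧ ¬R ∨ Q ∧ T ∨ Q
    = T ∧ ¬R ∨ Q   — absorption
E2: (Q ∨ T) ∧ (Q ∧ R ∨ Q ∨ ¬R)
    = (Q ∨ T) ∧ (Q ∨ ¬R)   — absorption
    = T ∧ ¬R ∨ Q   — distribution
Both reduce to T ∧ ¬R ∨ Q, so they are equivalent.

Yes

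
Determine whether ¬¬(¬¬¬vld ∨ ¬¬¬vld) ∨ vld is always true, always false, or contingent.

always true

¬¬(¬¬¬vld ∨ ¬¬¬vld) ∨ vld
= ¬¬¬¬¬vld ∨ vld
= ¬¬¬vld ∨ vld
= ¬vld ∨ vld
= True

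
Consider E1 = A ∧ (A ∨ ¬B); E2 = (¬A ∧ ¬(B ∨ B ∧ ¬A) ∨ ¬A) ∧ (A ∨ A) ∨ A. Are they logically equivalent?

E1: A ∧ (A ∨ ¬B)
    = A   [absorption]
E2: (¬A ∧ ¬(B ∨ B ∧ ¬A) ∨ ¬A) ∧ (A ∨ A) ∨ A
    = (¬A ∧ ¬(B ∨ B ∧ ¬A) ∨ ¬A) ∧ A ∨ A   [idempotence]
    = (¬A ∧ ¬B ∨ ¬A) ∧ A ∨ A   [absorption]
    = ¬A ∧ A ∨ A   [absorption]
    = A   [complement / identity]
Both reduce to A, so they are equivalent.

Yes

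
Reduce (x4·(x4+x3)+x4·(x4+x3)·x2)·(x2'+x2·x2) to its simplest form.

(x4·(x4+x3)+x4·(x4+x3)·x2)·(x2'+x2·x2)
= x4·(x4+x3)·(x2'+x2·x2)   (absorption)
= x4·(x4+x3)·(x2'+x2)   (idempotence)
= x4·(x4+x3)   (complement / identity)
= x4   (absorption)

x4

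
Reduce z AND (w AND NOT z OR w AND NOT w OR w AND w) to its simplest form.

z AND (w AND NOT z OR w AND NOT w OR w AND w)
= z AND (w AND NOT z OR w)   (distribution)
= z AND w   (absorption)

z AND w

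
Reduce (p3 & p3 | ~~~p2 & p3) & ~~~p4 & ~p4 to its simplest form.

p3 & ~p4

(p3 & p3 | ~~~p2 & p3) & ~~~p4 & ~p4
= (p3 | ~~~p2) & p3 & ~~~p4 & ~p4   [distribution]
= (p3 | ~p2) & p3 & ~~~p4 & ~p4   [double negation]
= (p3 | ~p2) & p3 & ~p4 & ~p4   [double negation]
= (p3 | ~p2) & p3 & ~p4   [idempotence]
= p3 & ~p4   [absorption]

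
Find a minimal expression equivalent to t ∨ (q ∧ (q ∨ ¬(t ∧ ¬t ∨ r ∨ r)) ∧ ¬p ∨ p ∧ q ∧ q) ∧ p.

t ∨ q ∧ p

t ∨ (q ∧ (q ∨ ¬(t ∧ ¬t ∨ r ∨ r)) ∧ ¬p ∨ p ∧ q ∧ q) ∧ p
= t ∨ (q ∧ (q ∨ ¬(r ∨ r)) ∧ ¬p ∨ p ∧ q ∧ q) ∧ p   — complement / identity
= t ∨ (q ∧ (q ∨ ¬r) ∧ ¬p ∨ p ∧ q ∧ q) ∧ p   — idempotence
= t ∨ (q ∧ (q ∨ ¬r) ∧ ¬p ∨ p ∧ q) ∧ p   — idempotence
= t ∨ (q ∧ ¬p ∨ p ∧ q) ∧ p   — absorption
= t ∨ q ∧ p   — distribution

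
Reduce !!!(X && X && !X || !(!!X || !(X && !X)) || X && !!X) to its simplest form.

!X

!!!(X && X && !X || !(!!X || !(X && !X)) || X && !!X)
= !(X && X && !X || !(!!X || !(X && !X)) || X && !!X)
= !(X && X && !X || !X && X && !X || X && !!X)
= !(X && !X || X && !!X)
= !(X && !X || X && X)
= !X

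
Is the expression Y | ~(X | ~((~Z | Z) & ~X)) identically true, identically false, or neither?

Y | ~(X | ~((~Z | Z) & ~X))
= Y | ~(X | ~~X)   [complement / identity]
= Y | ~(X | X)   [double negation]
= Y | ~X   [idempotence]
This depends on X, Y, so it is not a constant.

neither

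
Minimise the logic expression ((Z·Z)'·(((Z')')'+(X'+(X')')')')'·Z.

((Z·Z)'·(((Z')')'+(X'+(X')')')')'·Z
= (Z·Z+((Z')')'+(X'+(X')')')·Z   [De Morgan]
= (Z·Z+((Z')')'+X·X')·Z   [De Morgan]
= (Z·Z+Z'+X·X')·Z   [double negation]
= (Z·Z+Z')·Z   [complement / identity]
= (Z+Z')·Z   [idempotence]
= Z   [complement / identity]

Z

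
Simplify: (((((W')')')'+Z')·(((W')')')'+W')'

0

(((((W')')')'+Z')·(((W')')')'+W')'
= ((((W')')')'+W')'   (absorption)
= ((W')')'·W   (De Morgan)
= W'·W   (double negation)
= 0   (complement)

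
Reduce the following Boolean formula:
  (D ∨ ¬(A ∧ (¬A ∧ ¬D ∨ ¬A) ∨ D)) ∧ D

D

(D ∨ ¬(A ∧ (¬A ∧ ¬D ∨ ¬A) ∨ D)) ∧ D
= (D ∨ ¬(A ∧ ¬A ∨ D)) ∧ D
= (D ∨ ¬D) ∧ D
= D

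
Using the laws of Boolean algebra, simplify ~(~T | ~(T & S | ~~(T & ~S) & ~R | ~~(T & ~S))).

T

~(~T | ~(T & S | ~~(T & ~S) & ~R | ~~(T & ~S)))
= ~(~T | ~(T & S | ~~(T & ~S)))   — absorption
= ~(~T | ~(T & S | T & ~S))   — double negation
= T & (T & S | T & ~S)   — De Morgan
= T & T   — distribution
= T   — idempotence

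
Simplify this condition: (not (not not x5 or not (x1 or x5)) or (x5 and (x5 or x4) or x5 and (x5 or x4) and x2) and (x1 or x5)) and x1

x1

(not (not not x5 or not (x1 or x5)) or (x5 and (x5 or x4) or x5 and (x5 or x4) and x2) and (x1 or x5)) and x1
= (not (not not x5 or not (x1 or x5)) or x5 and (x5 or x4) and (x1 or x5)) and x1   — absorption
= (not x5 and (x1 or x5) or x5 and (x5 or x4) and (x1 or x5)) and x1   — De Morgan
= (not x5 and (x1 or x5) or x5 and (x1 or x5)) and x1   — absorption
= (x1 or x5) and x1   — distribution
= x1   — absorption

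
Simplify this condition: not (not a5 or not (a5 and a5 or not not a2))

not (not a5 or not (a5 and a5 or not not a2))
= a5 and (a5 and a5 or not not a2)   (De Morgan)
= a5 and (a5 or not not a2)   (idempotence)
= a5 and (a5 or a2)   (double negation)
= a5   (absorption)

a5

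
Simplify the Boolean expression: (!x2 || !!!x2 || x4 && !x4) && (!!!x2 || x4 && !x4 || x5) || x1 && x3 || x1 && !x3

!x2 || x1

(!x2 || !!!x2 || x4 && !x4) && (!!!x2 || x4 && !x4 || x5) || x1 && x3 || x1 && !x3
= !!!x2 || x4 && !x4 || !x2 && x5 || x1 && x3 || x1 && !x3   — distribution
= !x2 || x4 && !x4 || !x2 && x5 || x1 && x3 || x1 && !x3   — double negation
= !x2 || x4 && !x4 || !x2 && x5 || x1   — distribution
= !x2 || !x2 && x5 || x1   — complement / identity
= !x2 || x1   — absorption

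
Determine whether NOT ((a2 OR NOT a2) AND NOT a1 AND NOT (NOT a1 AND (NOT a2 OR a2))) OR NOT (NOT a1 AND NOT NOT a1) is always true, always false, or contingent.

NOT ((a2 OR NOT a2) AND NOT a1 AND NOT (NOT a1 AND (NOT a2 OR a2))) OR NOT (NOT a1 AND NOT NOT a1)
= NOT (NOT a1 AND NOT (NOT a1 AND (NOT a2 OR a2))) OR NOT (NOT a1 AND NOT NOT a1)   (complement / identity)
= NOT (NOT a1 AND NOT NOT a1) OR NOT (NOT a1 AND NOT NOT a1)   (complement / identity)
= NOT (NOT a1 AND NOT NOT a1)   (idempotence)
= a1 OR NOT a1   (De Morgan)
= TRUE   (complement)

always true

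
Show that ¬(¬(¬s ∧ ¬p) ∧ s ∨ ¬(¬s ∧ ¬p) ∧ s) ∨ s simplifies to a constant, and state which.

True

¬(¬(¬s ∧ ¬p) ∧ s ∨ ¬(¬s ∧ ¬p) ∧ s) ∨ s
= ¬(¬(¬s ∧ ¬p) ∧ s) ∨ s   [idempotence]
= ¬((s ∨ p) ∧ s) ∨ s   [De Morgan]
= ¬s ∨ s   [absorption]
= True   [complement]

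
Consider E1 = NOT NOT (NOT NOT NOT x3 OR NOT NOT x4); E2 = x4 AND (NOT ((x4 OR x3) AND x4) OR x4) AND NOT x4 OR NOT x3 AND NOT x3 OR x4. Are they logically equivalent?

Yes

E1: NOT NOT (NOT NOT NOT x3 OR NOT NOT x4)
    = NOT (NOT NOT x3 AND NOT x4)
    = NOT x3 OR x4
E2: x4 AND (NOT ((x4 OR x3) AND x4) OR x4) AND NOT x4 OR NOT x3 AND NOT x3 OR x4
    = x4 AND (NOT x4 OR x4) AND NOT x4 OR NOT x3 AND NOT x3 OR x4
    = x4 AND NOT x4 OR NOT x3 AND NOT x3 OR x4
    = x4 AND NOT x4 OR NOT x3 OR x4
    = NOT x3 OR x4
Both reduce to NOT x3 OR x4, so they are equivalent.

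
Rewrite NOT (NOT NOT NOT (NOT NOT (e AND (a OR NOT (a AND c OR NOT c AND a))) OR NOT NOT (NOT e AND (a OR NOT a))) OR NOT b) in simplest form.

NOT (NOT NOT NOT (NOT NOT (e AND (a OR NOT (a AND c OR NOT c AND a))) OR NOT NOT (NOT e AND (a OR NOT a))) OR NOT b)
= NOT (NOT NOT (NOT (e AND (a OR NOT (a AND c OR NOT c AND a))) AND NOT (NOT e AND (a OR NOT a))) OR NOT b)
= NOT (NOT NOT (NOT (e AND (a OR NOT a)) AND NOT (NOT e AND (a OR NOT a))) OR NOT b)
= NOT (NOT (e AND (a OR NOT a) OR NOT e AND (a OR NOT a)) OR NOT b)
= NOT (NOT (a OR NOT a) OR NOT b)
= (a OR NOT a) AND b
= b

b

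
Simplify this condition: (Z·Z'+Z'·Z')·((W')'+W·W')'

(Z·Z'+Z'·Z')·((W')'+W·W')'
= (Z·Z'+Z'·Z')·((W')')'   — complement / identity
= Z'·((W')')'   — distribution
= Z'·W'   — double negation

Z'·W'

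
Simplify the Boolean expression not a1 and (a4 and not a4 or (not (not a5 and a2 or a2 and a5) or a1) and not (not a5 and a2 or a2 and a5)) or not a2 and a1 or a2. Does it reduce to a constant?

True

not a1 and (a4 and not a4 or (not (not a5 and a2 or a2 and a5) or a1) and not (not a5 and a2 or a2 and a5)) or not a2 and a1 or a2
= not a1 and (a4 and not a4 or not (not a5 and a2 or a2 and a5)) or not a2 and a1 or a2   [absorption]
= not a1 and (a4 and not a4 or not a2) or not a2 and a1 or a2   [distribution]
= not a1 and not a2 or not a2 and a1 or a2   [complement / identity]
= not a2 or a2   [distribution]
= True   [complement]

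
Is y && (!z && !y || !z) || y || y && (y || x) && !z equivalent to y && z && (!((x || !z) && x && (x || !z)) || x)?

No

E1: y && (!z && !y || !z) || y || y && (y || x) && !z
    = y && (!z && !y || !z) || y || y && !z   [absorption]
    = y && (!z && !y || !z) || y   [absorption]
    = y && !z || y   [absorption]
    = y   [absorption]
E2: y && z && (!((x || !z) && x && (x || !z)) || x)
    = y && z && (!(x && (x || !z)) || x)   [absorption]
    = y && z && (!x || x)   [absorption]
    = y && z   [complement / identity]
These differ: at x=1, y=1, z=0, E1 = 1 but E2 = 0.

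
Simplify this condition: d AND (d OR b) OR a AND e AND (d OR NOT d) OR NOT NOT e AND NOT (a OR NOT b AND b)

d AND (d OR b) OR a AND e AND (d OR NOT d) OR NOT NOT e AND NOT (a OR NOT b AND b)
= d AND (d OR b) OR a AND e AND (d OR NOT d) OR NOT NOT e AND NOT a   — complement / identity
= d AND (d OR b) OR a AND e OR NOT NOT e AND NOT a   — complement / identity
= d OR a AND e OR NOT NOT e AND NOT a   — absorption
= d OR a AND e OR e AND NOT a   — double negation
= d OR e   — distribution

d OR e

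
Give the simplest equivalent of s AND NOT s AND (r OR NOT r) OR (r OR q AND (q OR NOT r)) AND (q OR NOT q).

r OR q

s AND NOT s AND (r OR NOT r) OR (r OR q AND (q OR NOT r)) AND (q OR NOT q)
= s AND NOT s AND (r OR NOT r) OR (r OR q) AND (q OR NOT q)
= s AND NOT s AND (r OR NOT r) OR r OR q
= s AND NOT s OR r OR q
= r OR q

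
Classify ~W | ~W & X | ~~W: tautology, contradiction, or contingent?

tautology

~W | ~W & X | ~~W
= ~W | ~W & X | W   — double negation
= ~W | W   — absorption
= 1   — complement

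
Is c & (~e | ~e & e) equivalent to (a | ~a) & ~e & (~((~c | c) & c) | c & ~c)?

No

E1: c & (~e | ~e & e)
    = c & ~e
E2: (a | ~a) & ~e & (~((~c | c) & c) | c & ~c)
    = (a | ~a) & ~e & ~((~c | c) & c)
    = ~e & ~((~c | c) & c)
    = ~e & ~c
These differ: at a=0, c=0, e=0, E1 = 0 but E2 = 1.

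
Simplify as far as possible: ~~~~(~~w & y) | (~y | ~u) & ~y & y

~~~~(~~w & y) | (~y | ~u) & ~y & y
= ~~~~(w & y) | (~y | ~u) & ~y & y
= ~~~~(w & y) | ~y & y
= ~~(w & y) | ~y & y
= ~~(w & y)
= w & y

w & y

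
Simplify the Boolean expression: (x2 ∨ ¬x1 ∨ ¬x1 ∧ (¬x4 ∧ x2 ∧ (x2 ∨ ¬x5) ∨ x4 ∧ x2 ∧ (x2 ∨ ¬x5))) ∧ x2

x2

(x2 ∨ ¬x1 ∨ ¬x1 ∧ (¬x4 ∧ x2 ∧ (x2 ∨ ¬x5) ∨ x4 ∧ x2 ∧ (x2 ∨ ¬x5))) ∧ x2
= (x2 ∨ ¬x1 ∨ ¬x1 ∧ x2 ∧ (x2 ∨ ¬x5)) ∧ x2
= (x2 ∨ ¬x1 ∨ ¬x1 ∧ x2) ∧ x2
= (x2 ∨ ¬x1) ∧ x2
= x2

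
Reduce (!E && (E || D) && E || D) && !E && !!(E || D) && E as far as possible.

false

(!E && (E || D) && E || D) && !E && !!(E || D) && E
= (!E && (E || D) && E || D) && !E && (E || D) && E
= !E && (E || D) && E
= !E && E
= false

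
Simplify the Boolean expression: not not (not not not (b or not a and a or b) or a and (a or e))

not not (not not not (b or not a and a or b) or a and (a or e))
= not not (not not not (b or not a and a or b) or a)
= not not not (b or not a and a or b) or a
= not not not (b or b) or a
= not not not b or a
= not b or a

not b or a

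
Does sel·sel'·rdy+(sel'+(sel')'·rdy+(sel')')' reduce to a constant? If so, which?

sel·sel'·rdy+(sel'+(sel')'·rdy+(sel')')'
= sel·sel'·rdy+(sel'+(sel')')'   [absorption]
= sel·sel'·rdy+sel·sel'   [De Morgan]
= sel·sel'   [absorption]
= 0   [complement]

yes, False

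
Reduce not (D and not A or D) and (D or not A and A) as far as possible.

False

not (D and not A or D) and (D or not A and A)
= not (D and not A or D) and D   (complement / identity)
= not D and D   (absorption)
= False   (complement)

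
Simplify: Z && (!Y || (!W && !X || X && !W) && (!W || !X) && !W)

Z && (!Y || !W)

Z && (!Y || (!W && !X || X && !W) && (!W || !X) && !W)
= Z && (!Y || !W && (!W || !X) && !W)   (distribution)
= Z && (!Y || !W && !W)   (absorption)
= Z && (!Y || !W)   (idempotence)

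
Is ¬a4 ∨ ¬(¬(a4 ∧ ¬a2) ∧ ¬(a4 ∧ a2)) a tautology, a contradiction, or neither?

tautology

¬a4 ∨ ¬(¬(a4 ∧ ¬a2) ∧ ¬(a4 ∧ a2))
= ¬a4 ∨ a4 ∧ ¬a2 ∨ a4 ∧ a2   — De Morgan
= ¬a4 ∨ a4   — distribution
= True   — complement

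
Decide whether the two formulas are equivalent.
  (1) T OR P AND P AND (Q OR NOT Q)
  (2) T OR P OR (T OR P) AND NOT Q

E1: T OR P AND P AND (Q OR NOT Q)
    = T OR P AND P   — complement / identity
    = T OR P   — idempotence
E2: T OR P OR (T OR P) AND NOT Q
    = T OR P   — absorption
Both reduce to T OR P, so they are equivalent.

Yes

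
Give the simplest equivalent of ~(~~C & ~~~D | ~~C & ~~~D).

~C | D

~(~~C & ~~~D | ~~C & ~~~D)
= ~(~~C & ~~~D)
= ~(~~C & ~D)
= ~C | D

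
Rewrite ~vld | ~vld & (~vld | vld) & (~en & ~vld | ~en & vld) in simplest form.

~vld | ~vld & (~vld | vld) & (~en & ~vld | ~en & vld)
= ~vld | ~vld & (~vld | vld) & ~en   (distribution)
= ~vld | ~vld & ~en   (complement / identity)
= ~vld   (absorption)

~vld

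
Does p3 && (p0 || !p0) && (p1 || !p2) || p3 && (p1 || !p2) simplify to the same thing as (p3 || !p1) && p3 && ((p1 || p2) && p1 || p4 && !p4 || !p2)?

E1: p3 && (p0 || !p0) && (p1 || !p2) || p3 && (p1 || !p2)
    = p3 && (p1 || !p2) || p3 && (p1 || !p2)   (complement / identity)
    = p3 && (p1 || !p2)   (idempotence)
E2: (p3 || !p1) && p3 && ((p1 || p2) && p1 || p4 && !p4 || !p2)
    = (p3 || !p1) && p3 && (p1 || p4 && !p4 || !p2)   (absorption)
    = (p3 || !p1) && p3 && (p1 || !p2)   (complement / identity)
    = p3 && (p1 || !p2)   (absorption)
Both reduce to p3 && (p1 || !p2), so they are equivalent.

Yes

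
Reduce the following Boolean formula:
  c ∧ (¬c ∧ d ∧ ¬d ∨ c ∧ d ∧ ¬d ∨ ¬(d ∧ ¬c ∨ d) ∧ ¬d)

c ∧ ¬d

c ∧ (¬c ∧ d ∧ ¬d ∨ c ∧ d ∧ ¬d ∨ ¬(d ∧ ¬c ∨ d) ∧ ¬d)
= c ∧ (d ∧ ¬d ∨ ¬(d ∧ ¬c ∨ d) ∧ ¬d)   [distribution]
= c ∧ (d ∧ ¬d ∨ ¬d ∧ ¬d)   [absorption]
= c ∧ ¬d   [distribution]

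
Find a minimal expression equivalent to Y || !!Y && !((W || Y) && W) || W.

Y || W

Y || !!Y && !((W || Y) && W) || W
= Y || !!Y && !W || W
= Y || Y && !W || W
= Y || W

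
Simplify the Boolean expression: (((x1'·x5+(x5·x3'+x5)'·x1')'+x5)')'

x1+x5

(((x1'·x5+(x5·x3'+x5)'·x1')'+x5)')'
= (((x1'·x5+x5'·x1')'+x5)')'   (absorption)
= (((x1')'+x5)')'   (distribution)
= (x1')'+x5   (double negation)
= x1+x5   (double negation)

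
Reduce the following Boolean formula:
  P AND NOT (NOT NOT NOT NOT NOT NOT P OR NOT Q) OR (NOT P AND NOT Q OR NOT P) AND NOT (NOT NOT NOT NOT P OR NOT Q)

P AND NOT (NOT NOT NOT NOT NOT NOT P OR NOT Q) OR (NOT P AND NOT Q OR NOT P) AND NOT (NOT NOT NOT NOT P OR NOT Q)
= P AND NOT (NOT NOT NOT NOT NOT NOT P OR NOT Q) OR NOT P AND NOT (NOT NOT NOT NOT P OR NOT Q)   [absorption]
= P AND NOT (NOT NOT NOT NOT P OR NOT Q) OR NOT P AND NOT (NOT NOT NOT NOT P OR NOT Q)   [double negation]
= NOT (NOT NOT NOT NOT P OR NOT Q)   [distribution]
= NOT NOT NOT P AND Q   [De Morgan]
= NOT P AND Q   [double negation]

NOT P AND Q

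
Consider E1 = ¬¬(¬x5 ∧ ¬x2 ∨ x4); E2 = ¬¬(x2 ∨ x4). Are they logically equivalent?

E1: ¬¬(¬x5 ∧ ¬x2 ∨ x4)
    = ¬x5 ∧ ¬x2 ∨ x4   [double negation]
E2: ¬¬(x2 ∨ x4)
    = x2 ∨ x4   [double negation]
These differ: at x2=1, x4=0, x5=1, E1 = 0 but E2 = 1.

No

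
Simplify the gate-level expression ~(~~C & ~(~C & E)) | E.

~(~~C & ~(~C & E)) | E
= ~C | ~C & E | E
= ~C | E

~C | E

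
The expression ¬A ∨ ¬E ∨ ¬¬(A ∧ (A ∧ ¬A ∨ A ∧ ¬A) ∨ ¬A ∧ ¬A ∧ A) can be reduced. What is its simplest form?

¬A ∨ ¬E ∨ ¬¬(A ∧ (A ∧ ¬A ∨ A ∧ ¬A) ∨ ¬A ∧ ¬A ∧ A)
= ¬A ∨ ¬E ∨ ¬¬(A ∧ A ∧ ¬A ∨ ¬A ∧ ¬A ∧ A)   — idempotence
= ¬A ∨ ¬E ∨ A ∧ A ∧ ¬A ∨ ¬A ∧ ¬A ∧ A   — double negation
= ¬A ∨ ¬E ∨ A ∧ (A ∧ ¬A ∨ ¬A ∧ ¬A)   — distribution
= ¬A ∨ ¬E ∨ A ∧ ¬A   — distribution
= ¬A ∨ ¬E   — complement / identity

¬A ∨ ¬E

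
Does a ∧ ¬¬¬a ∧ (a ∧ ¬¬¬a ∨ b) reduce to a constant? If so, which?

a ∧ ¬¬¬a ∧ (a ∧ ¬¬¬a ∨ b)
= a ∧ ¬¬¬a   (absorption)
= a ∧ ¬a   (double negation)
= False   (complement)

yes, False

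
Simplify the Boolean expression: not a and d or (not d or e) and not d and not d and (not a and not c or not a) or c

not a and d or (not d or e) and not d and not d and (not a and not c or not a) or c
= not a and d or not d and not d and (not a and not c or not a) or c
= not a and d or not d and not d and not a or c
= not a and d or not d and not a or c
= not a or c

not a or c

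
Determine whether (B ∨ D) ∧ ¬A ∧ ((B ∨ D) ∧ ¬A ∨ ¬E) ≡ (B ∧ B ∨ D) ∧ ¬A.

Yes

E1: (B ∨ D) ∧ ¬A ∧ ((B ∨ D) ∧ ¬A ∨ ¬E)
    = (B ∨ D) ∧ ¬A   (absorption)
E2: (B ∧ B ∨ D) ∧ ¬A
    = (B ∨ D) ∧ ¬A   (idempotence)
Both reduce to (B ∨ D) ∧ ¬A, so they are equivalent.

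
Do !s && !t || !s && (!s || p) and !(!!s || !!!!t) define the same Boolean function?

E1: !s && !t || !s && (!s || p)
    = !s && !t || !s   — absorption
    = !s   — absorption
E2: !(!!s || !!!!t)
    = !(!!s || !!t)   — double negation
    = !s && !t   — De Morgan
These differ: at p=1, s=0, t=1, E1 = 1 but E2 = 0.

No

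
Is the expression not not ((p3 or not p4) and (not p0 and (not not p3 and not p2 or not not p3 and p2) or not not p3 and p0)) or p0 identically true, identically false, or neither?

not not ((p3 or not p4) and (not p0 and (not not p3 and not p2 or not not p3 and p2) or not not p3 and p0)) or p0
= not not ((p3 or not p4) and (not p0 and not not p3 or not not p3 and p0)) or p0   [distribution]
= not not ((p3 or not p4) and not not p3) or p0   [distribution]
= (p3 or not p4) and not not p3 or p0   [double negation]
= (p3 or not p4) and p3 or p0   [double negation]
= p3 or p0   [absorption]
This depends on p0, p3, so it is not a constant.

neither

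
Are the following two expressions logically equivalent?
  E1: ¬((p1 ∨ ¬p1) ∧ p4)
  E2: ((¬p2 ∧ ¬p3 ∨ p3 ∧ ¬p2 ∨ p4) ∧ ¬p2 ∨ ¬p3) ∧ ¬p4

E1: ¬((p1 ∨ ¬p1) ∧ p4)
    = ¬p4   — complement / identity
E2: ((¬p2 ∧ ¬p3 ∨ p3 ∧ ¬p2 ∨ p4) ∧ ¬p2 ∨ ¬p3) ∧ ¬p4
    = ((¬p2 ∨ p4) ∧ ¬p2 ∨ ¬p3) ∧ ¬p4   — distribution
    = (¬p2 ∨ ¬p3) ∧ ¬p4   — absorption
These differ: at p1=0, p2=1, p3=1, p4=0, E1 = 1 but E2 = 0.

No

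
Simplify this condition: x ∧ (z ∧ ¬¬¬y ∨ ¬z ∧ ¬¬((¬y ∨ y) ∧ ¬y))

x ∧ (z ∧ ¬¬¬y ∨ ¬z ∧ ¬¬((¬y ∨ y) ∧ ¬y))
= x ∧ (z ∧ ¬¬¬y ∨ ¬z ∧ ¬¬¬y)   — complement / identity
= x ∧ ¬¬¬y   — distribution
= x ∧ ¬y   — double negation

x ∧ ¬y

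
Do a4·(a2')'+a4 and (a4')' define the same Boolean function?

Yes

E1: a4·(a2')'+a4
    = a4·a2+a4   [double negation]
    = a4   [absorption]
E2: (a4')'
    = a4   [double negation]
Both reduce to a4, so they are equivalent.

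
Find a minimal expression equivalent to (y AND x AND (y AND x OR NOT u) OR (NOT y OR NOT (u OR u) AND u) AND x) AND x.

x

(y AND x AND (y AND x OR NOT u) OR (NOT y OR NOT (u OR u) AND u) AND x) AND x
= (y AND x AND (y AND x OR NOT u) OR (NOT y OR NOT u AND u) AND x) AND x   (idempotence)
= (y AND x AND (y AND x OR NOT u) OR NOT y AND x) AND x   (complement / identity)
= (y AND x OR NOT y AND x) AND x   (absorption)
= x AND x   (distribution)
= x   (idempotence)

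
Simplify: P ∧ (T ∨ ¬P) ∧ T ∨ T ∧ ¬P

P ∧ (T ∨ ¬P) ∧ T ∨ T ∧ ¬P
= P ∧ T ∨ T ∧ ¬P
= T

T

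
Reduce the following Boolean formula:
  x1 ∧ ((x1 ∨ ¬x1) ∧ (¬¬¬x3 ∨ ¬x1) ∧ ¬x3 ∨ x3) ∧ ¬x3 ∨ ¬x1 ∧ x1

x1 ∧ ((x1 ∨ ¬x1) ∧ (¬¬¬x3 ∨ ¬x1) ∧ ¬x3 ∨ x3) ∧ ¬x3 ∨ ¬x1 ∧ x1
= x1 ∧ ((x1 ∨ ¬x1) ∧ (¬x3 ∨ ¬x1) ∧ ¬x3 ∨ x3) ∧ ¬x3 ∨ ¬x1 ∧ x1   [double negation]
= x1 ∧ ((x1 ∨ ¬x1) ∧ (¬x3 ∨ ¬x1) ∧ ¬x3 ∨ x3) ∧ ¬x3   [complement / identity]
= x1 ∧ ((¬x3 ∨ ¬x1) ∧ ¬x3 ∨ x3) ∧ ¬x3   [complement / identity]
= x1 ∧ (¬x3 ∨ x3) ∧ ¬x3   [absorption]
= x1 ∧ ¬x3   [complement / identity]

x1 ∧ ¬x3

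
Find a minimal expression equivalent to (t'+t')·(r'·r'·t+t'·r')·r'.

(t'+t')·(r'·r'·t+t'·r')·r'
= t'·(r'·r'·t+t'·r')·r'   — idempotence
= t'·(r'·t+t'·r')·r'   — idempotence
= t'·r'·r'   — distribution
= t'·r'   — idempotence

t'·r'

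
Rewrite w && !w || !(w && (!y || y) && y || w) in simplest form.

w && !w || !(w && (!y || y) && y || w)
= w && !w || !(w && y || w)   [complement / identity]
= w && !w || !w   [absorption]
= !w   [complement / identity]

!w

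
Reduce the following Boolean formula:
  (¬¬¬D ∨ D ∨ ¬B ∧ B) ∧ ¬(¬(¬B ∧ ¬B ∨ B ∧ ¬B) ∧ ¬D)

(¬¬¬D ∨ D ∨ ¬B ∧ B) ∧ ¬(¬(¬B ∧ ¬B ∨ B ∧ ¬B) ∧ ¬D)
= (¬¬¬D ∨ D ∨ ¬B ∧ B) ∧ ¬(¬¬B ∧ ¬D)   [distribution]
= (¬¬¬D ∨ D ∨ ¬B ∧ B) ∧ (¬B ∨ D)   [De Morgan]
= (¬D ∨ D ∨ ¬B ∧ B) ∧ (¬B ∨ D)   [double negation]
= (¬D ∨ D) ∧ (¬B ∨ D)   [complement / identity]
= ¬B ∨ D   [complement / identity]

¬B ∨ D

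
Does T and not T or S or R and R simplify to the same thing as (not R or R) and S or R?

E1: T and not T or S or R and R
    = T and not T or S or R
    = S or R
E2: (not R or R) and S or R
    = S or R
Both reduce to S or R, so they are equivalent.

Yes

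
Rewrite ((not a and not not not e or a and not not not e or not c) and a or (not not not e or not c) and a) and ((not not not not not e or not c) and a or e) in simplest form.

((not a and not not not e or a and not not not e or not c) and a or (not not not e or not c) and a) and ((not not not not not e or not c) and a or e)
= ((not a and not not not e or a and not not not e or not c) and a or (not not not e or not c) and a) and ((not not not e or not c) and a or e)   [double negation]
= ((not not not e or not c) and a or (not not not e or not c) and a) and ((not not not e or not c) and a or e)   [distribution]
= (not not not e or not c) and a and e or (not not not e or not c) and a   [distribution]
= (not not not e or not c) and a   [absorption]
= (not e or not c) and a   [double negation]

(not e or not c) and a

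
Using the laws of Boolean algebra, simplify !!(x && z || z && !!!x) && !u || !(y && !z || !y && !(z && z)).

!!(x && z || z && !!!x) && !u || !(y && !z || !y && !(z && z))
= !!(x && z || z && !!!x) && !u || !(y && !z || !y && !z)
= !!(x && z || z && !!!x) && !u || !!z
= !!(x && z || z && !x) && !u || !!z
= !!z && !u || !!z
= !!z
= z

z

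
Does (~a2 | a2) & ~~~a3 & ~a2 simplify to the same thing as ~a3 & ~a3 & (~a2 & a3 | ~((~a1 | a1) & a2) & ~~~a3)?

Yes

E1: (~a2 | a2) & ~~~a3 & ~a2
    = (~a2 | a2) & ~a3 & ~a2   (double negation)
    = ~a3 & ~a2   (complement / identity)
E2: ~a3 & ~a3 & (~a2 & a3 | ~((~a1 | a1) & a2) & ~~~a3)
    = ~a3 & ~a3 & (~a2 & a3 | ~((~a1 | a1) & a2) & ~a3)   (double negation)
    = ~a3 & ~a3 & (~a2 & a3 | ~a2 & ~a3)   (complement / identity)
    = ~a3 & ~a3 & ~a2   (distribution)
    = ~a3 & ~a2   (idempotence)
Both reduce to ~a3 & ~a2, so they are equivalent.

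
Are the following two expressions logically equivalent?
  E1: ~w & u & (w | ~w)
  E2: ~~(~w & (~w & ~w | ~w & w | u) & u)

E1: ~w & u & (w | ~w)
    = ~w & u   (complement / identity)
E2: ~~(~w & (~w & ~w | ~w & w | u) & u)
    = ~~(~w & (~w | u) & u)   (distribution)
    = ~~(~w & u)   (absorption)
    = ~w & u   (double negation)
Both reduce to ~w & u, so they are equivalent.

Yes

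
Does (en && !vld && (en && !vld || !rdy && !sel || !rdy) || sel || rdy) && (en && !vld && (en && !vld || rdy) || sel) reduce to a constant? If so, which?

no

(en && !vld && (en && !vld || !rdy && !sel || !rdy) || sel || rdy) && (en && !vld && (en && !vld || rdy) || sel)
= (en && !vld && (en && !vld || !rdy && !sel || !rdy) || sel || rdy) && (en && !vld || sel)
= (en && !vld && (en && !vld || !rdy) || sel || rdy) && (en && !vld || sel)
= (en && !vld || sel || rdy) && (en && !vld || sel)
= en && !vld || sel
This depends on en, sel, vld, so it is not a constant.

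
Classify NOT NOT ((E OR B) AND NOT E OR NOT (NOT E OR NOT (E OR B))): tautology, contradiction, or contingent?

NOT NOT ((E OR B) AND NOT E OR NOT (NOT E OR NOT (E OR B)))
= NOT NOT ((E OR B) AND NOT E OR E AND (E OR B))   [De Morgan]
= NOT NOT (E OR B)   [distribution]
= E OR B   [double negation]
This depends on B, E, so it is not a constant.

contingent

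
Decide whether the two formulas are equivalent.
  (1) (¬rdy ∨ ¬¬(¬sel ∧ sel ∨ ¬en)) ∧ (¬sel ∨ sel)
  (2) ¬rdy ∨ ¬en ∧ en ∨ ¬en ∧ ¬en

E1: (¬rdy ∨ ¬¬(¬sel ∧ sel ∨ ¬en)) ∧ (¬sel ∨ sel)
    = (¬rdy ∨ ¬¬¬en) ∧ (¬sel ∨ sel)   — complement / identity
    = ¬rdy ∨ ¬¬¬en   — complement / identity
    = ¬rdy ∨ ¬en   — double negation
E2: ¬rdy ∨ ¬en ∧ en ∨ ¬en ∧ ¬en
    = ¬rdy ∨ ¬en   — distribution
Both reduce to ¬rdy ∨ ¬en, so they are equivalent.

Yes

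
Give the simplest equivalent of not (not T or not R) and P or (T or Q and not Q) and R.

not (not T or not R) and P or (T or Q and not Q) and R
= not (not T or not R) and P or T and R   (complement / identity)
= T and R and P or T and R   (De Morgan)
= T and R   (absorption)

T and R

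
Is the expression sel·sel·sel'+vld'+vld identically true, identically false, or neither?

sel·sel·sel'+vld'+vld
= sel·sel'+vld'+vld
= vld'+vld
= 1

identically true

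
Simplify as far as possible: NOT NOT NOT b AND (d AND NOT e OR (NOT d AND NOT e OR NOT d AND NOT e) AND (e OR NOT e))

NOT NOT NOT b AND (d AND NOT e OR (NOT d AND NOT e OR NOT d AND NOT e) AND (e OR NOT e))
= NOT b AND (d AND NOT e OR (NOT d AND NOT e OR NOT d AND NOT e) AND (e OR NOT e))   [double negation]
= NOT b AND (d AND NOT e OR NOT d AND NOT e AND (e OR NOT e))   [idempotence]
= NOT b AND (d AND NOT e OR NOT d AND NOT e)   [complement / identity]
= NOT b AND NOT e   [distribution]

NOT b AND NOT e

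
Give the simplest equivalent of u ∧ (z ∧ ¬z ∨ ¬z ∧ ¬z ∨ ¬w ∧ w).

u ∧ ¬z

u ∧ (z ∧ ¬z ∨ ¬z ∧ ¬z ∨ ¬w ∧ w)
= u ∧ (z ∧ ¬z ∨ ¬z ∧ ¬z)   [complement / identity]
= u ∧ ¬z   [distribution]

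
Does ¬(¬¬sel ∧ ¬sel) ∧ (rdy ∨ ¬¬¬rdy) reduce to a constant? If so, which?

¬(¬¬sel ∧ ¬sel) ∧ (rdy ∨ ¬¬¬rdy)
= ¬(¬¬sel ∧ ¬sel) ∧ (rdy ∨ ¬rdy)   [double negation]
= (¬sel ∨ sel) ∧ (rdy ∨ ¬rdy)   [De Morgan]
= ¬sel ∨ sel   [complement / identity]
= True   [complement]

yes, True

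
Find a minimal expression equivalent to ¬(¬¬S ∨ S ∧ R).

¬(¬¬S ∨ S ∧ R)
= ¬(S ∨ S ∧ R)   [double negation]
= ¬S   [absorption]

¬S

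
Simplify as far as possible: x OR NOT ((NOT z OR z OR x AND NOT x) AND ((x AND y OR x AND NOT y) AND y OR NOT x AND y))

x OR NOT y

x OR NOT ((NOT z OR z OR x AND NOT x) AND ((x AND y OR x AND NOT y) AND y OR NOT x AND y))
= x OR NOT ((NOT z OR z) AND ((x AND y OR x AND NOT y) AND y OR NOT x AND y))
= x OR NOT ((x AND y OR x AND NOT y) AND y OR NOT x AND y)
= x OR NOT (x AND y OR NOT x AND y)
= x OR NOT y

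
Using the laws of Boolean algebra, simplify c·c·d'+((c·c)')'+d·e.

c+d·e

c·c·d'+((c·c)')'+d·e
= c·c·d'+c·c+d·e
= c·c+d·e
= c+d·e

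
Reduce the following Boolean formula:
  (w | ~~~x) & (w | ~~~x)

(w | ~~~x) & (w | ~~~x)
= w | ~~~x   [idempotence]
= w | ~x   [double negation]

w | ~x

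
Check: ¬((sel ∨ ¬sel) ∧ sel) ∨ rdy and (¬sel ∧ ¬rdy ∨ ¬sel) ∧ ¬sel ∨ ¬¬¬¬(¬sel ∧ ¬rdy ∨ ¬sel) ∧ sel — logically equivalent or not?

E1: ¬((sel ∨ ¬sel) ∧ sel) ∨ rdy
    = ¬sel ∨ rdy   [complement / identity]
E2: (¬sel ∧ ¬rdy ∨ ¬sel) ∧ ¬sel ∨ ¬¬¬¬(¬sel ∧ ¬rdy ∨ ¬sel) ∧ sel
    = (¬sel ∧ ¬rdy ∨ ¬sel) ∧ ¬sel ∨ ¬¬(¬sel ∧ ¬rdy ∨ ¬sel) ∧ sel   [double negation]
    = (¬sel ∧ ¬rdy ∨ ¬sel) ∧ ¬sel ∨ (¬sel ∧ ¬rdy ∨ ¬sel) ∧ sel   [double negation]
    = ¬sel ∧ ¬rdy ∨ ¬sel   [distribution]
    = ¬sel   [absorption]
These differ: at rdy=1, sel=1, E1 = 1 but E2 = 0.

No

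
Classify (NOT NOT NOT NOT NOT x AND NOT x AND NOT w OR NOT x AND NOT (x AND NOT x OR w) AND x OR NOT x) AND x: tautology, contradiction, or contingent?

(NOT NOT NOT NOT NOT x AND NOT x AND NOT w OR NOT x AND NOT (x AND NOT x OR w) AND x OR NOT x) AND x
= (NOT NOT NOT x AND NOT x AND NOT w OR NOT x AND NOT (x AND NOT x OR w) AND x OR NOT x) AND x
= (NOT x AND NOT x AND NOT w OR NOT x AND NOT (x AND NOT x OR w) AND x OR NOT x) AND x
= (NOT x AND NOT x AND NOT w OR NOT x AND NOT w AND x OR NOT x) AND x
= (NOT x AND NOT w OR NOT x) AND x
= NOT x AND x
= FALSE

contradiction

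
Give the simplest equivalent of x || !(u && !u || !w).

x || !(u && !u || !w)
= x || !!w   (complement / identity)
= x || w   (double negation)

x || w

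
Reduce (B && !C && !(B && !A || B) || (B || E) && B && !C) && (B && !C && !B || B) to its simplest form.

B && !C

(B && !C && !(B && !A || B) || (B || E) && B && !C) && (B && !C && !B || B)
= (B && !C && !(B && !A || B) || B && !C) && (B && !C && !B || B)   (absorption)
= (B && !C && !B || B && !C) && (B && !C && !B || B)   (absorption)
= B && !C && !B || B && !C && B   (distribution)
= B && !C   (distribution)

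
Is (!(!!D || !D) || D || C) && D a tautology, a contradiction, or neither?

neither

(!(!!D || !D) || D || C) && D
= (!D && D || D || C) && D   [De Morgan]
= (D || C) && D   [complement / identity]
= D   [absorption]
This depends on D, so it is not a constant.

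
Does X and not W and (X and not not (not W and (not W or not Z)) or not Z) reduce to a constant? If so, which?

X and not W and (X and not not (not W and (not W or not Z)) or not Z)
= X and not W and (X and not not not W or not Z)   (absorption)
= X and not W and (X and not W or not Z)   (double negation)
= X and not W   (absorption)
This depends on W, X, so it is not a constant.

no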